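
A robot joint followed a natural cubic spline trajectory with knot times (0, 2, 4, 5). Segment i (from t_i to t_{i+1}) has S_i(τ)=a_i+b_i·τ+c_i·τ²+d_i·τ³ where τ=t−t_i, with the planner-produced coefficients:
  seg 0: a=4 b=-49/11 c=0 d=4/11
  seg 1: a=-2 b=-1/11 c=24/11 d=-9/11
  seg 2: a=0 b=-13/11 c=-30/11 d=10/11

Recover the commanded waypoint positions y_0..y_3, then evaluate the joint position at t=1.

y_0 = S_0(0) = a_0 = 4
y_1 = S_1(0) = a_1 = -2
y_2 = S_2(0) = a_2 = 0
y_3 = S_2(1) = -3
t_q=1 is in segment 0 (τ=1); S_0(τ)=-1/11

y_0=4 y_1=-2 y_2=0 y_3=-3
S(1) = -1/11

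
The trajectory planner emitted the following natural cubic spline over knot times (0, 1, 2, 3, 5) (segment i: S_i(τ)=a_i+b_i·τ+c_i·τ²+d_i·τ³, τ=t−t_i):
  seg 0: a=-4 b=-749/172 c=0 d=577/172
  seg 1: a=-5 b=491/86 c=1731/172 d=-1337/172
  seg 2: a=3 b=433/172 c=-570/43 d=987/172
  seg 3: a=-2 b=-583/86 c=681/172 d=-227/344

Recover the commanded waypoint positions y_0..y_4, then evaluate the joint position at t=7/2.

y_0 = S_0(0) = a_0 = -4
y_1 = S_1(0) = a_1 = -5
y_2 = S_2(0) = a_2 = 3
y_3 = S_3(0) = a_3 = -2
y_4 = S_3(2) = -5
t_q=7/2 is in segment 3 (τ=1/2); S_3(τ)=-12335/2752

y_0=-4 y_1=-5 y_2=3 y_3=-2 y_4=-5
S(7/2) = -12335/2752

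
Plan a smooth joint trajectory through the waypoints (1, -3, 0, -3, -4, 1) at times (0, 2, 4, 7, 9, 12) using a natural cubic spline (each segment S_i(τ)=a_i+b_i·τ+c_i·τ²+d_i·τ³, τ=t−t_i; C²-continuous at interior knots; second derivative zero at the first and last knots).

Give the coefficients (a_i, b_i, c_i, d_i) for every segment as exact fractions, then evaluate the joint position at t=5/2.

  seg 0: a=1 b=-10105/3288 c=0 d=3529/13152
  seg 1: a=-3 b=241/1644 c=3529/2192 d=-6137/13152
  seg 2: a=0 b=3245/3288 c=-163/137 d=5203/29592
  seg 3: a=-3 b=-2309/1644 c=1291/3288 d=49/1644
  seg 4: a=-4 b=287/548 c=1879/3288 d=-1879/29592
S(5/2) = -90575/35072

Δ: Δ0=-2, Δ1=3/2, Δ2=-1, Δ3=-1/2, Δ4=5/3
row 1: diag=8, rhs=21; c'=1/4, d'=21/8
row 2: denom=10−2·1/4=19/2; d'=(-15−2·21/8)/(19/2)=-81/38
row 3: denom=10−3·6/19=172/19; d'=(3−3·-81/38)/(172/19)=357/344
row 4: denom=10−2·19/86=411/43; d'=(13−2·357/344)/(411/43)=1879/1644
back: M4=1879/1644
back: M3=357/344−19/86·1879/1644=1291/1644
back: M2=-81/38−6/19·1291/1644=-326/137
back: M1=21/8−1/4·-326/137=3529/1096
M: M0=0, M1=3529/1096, M2=-326/137, M3=1291/1644, M4=1879/1644, M5=0
seg 0: a=1, c=M0/2=0, d=(M1−M0)/(6·2)=3529/13152, b=Δ0−h0·(2M0+M1)/6=-10105/3288
seg 1: a=-3, c=M1/2=3529/2192, d=(M2−M1)/(6·2)=-6137/13152, b=Δ1−h1·(2M1+M2)/6=241/1644
seg 2: a=0, c=M2/2=-163/137, d=(M3−M2)/(6·3)=5203/29592, b=Δ2−h2·(2M2+M3)/6=3245/3288
seg 3: a=-3, c=M3/2=1291/3288, d=(M4−M3)/(6·2)=49/1644, b=Δ3−h3·(2M3+M4)/6=-2309/1644
seg 4: a=-4, c=M4/2=1879/3288, d=(M5−M4)/(6·3)=-1879/29592, b=Δ4−h4·(2M4+M5)/6=287/548
t_q=5/2 → seg 1, τ=1/2; S=-3+241/1644·τ+3529/2192·τ²+-6137/13152·τ³=-90575/35072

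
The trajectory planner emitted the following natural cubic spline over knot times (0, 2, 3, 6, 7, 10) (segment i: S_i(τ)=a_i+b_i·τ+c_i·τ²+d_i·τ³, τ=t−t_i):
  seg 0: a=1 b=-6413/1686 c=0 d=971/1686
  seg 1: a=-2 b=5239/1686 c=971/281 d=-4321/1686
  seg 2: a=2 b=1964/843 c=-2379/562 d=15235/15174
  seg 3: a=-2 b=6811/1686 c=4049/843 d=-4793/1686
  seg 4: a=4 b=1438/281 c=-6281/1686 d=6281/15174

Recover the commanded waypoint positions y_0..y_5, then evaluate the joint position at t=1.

y_0=1 y_1=-2 y_2=2 y_3=-2 y_4=4 y_5=-3
S(1) = -626/281

y_0 = S_0(0) = a_0 = 1
y_1 = S_1(0) = a_1 = -2
y_2 = S_2(0) = a_2 = 2
y_3 = S_3(0) = a_3 = -2
y_4 = S_4(0) = a_4 = 4
y_5 = S_4(3) = -3
t_q=1 is in segment 0 (τ=1); S_0(τ)=-626/281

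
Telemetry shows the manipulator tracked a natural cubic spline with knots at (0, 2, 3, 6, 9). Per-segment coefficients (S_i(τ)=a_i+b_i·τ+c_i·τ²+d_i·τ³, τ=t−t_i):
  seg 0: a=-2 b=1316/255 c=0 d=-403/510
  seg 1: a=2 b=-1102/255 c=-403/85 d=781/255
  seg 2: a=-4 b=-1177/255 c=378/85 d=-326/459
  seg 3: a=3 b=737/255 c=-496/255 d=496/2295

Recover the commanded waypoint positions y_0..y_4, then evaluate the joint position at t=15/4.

y_0=-2 y_1=2 y_2=-4 y_3=3 y_4=0
S(15/4) = -14307/2720

y_0 = S_0(0) = a_0 = -2
y_1 = S_1(0) = a_1 = 2
y_2 = S_2(0) = a_2 = -4
y_3 = S_3(0) = a_3 = 3
y_4 = S_3(3) = 0
t_q=15/4 is in segment 2 (τ=3/4); S_2(τ)=-14307/2720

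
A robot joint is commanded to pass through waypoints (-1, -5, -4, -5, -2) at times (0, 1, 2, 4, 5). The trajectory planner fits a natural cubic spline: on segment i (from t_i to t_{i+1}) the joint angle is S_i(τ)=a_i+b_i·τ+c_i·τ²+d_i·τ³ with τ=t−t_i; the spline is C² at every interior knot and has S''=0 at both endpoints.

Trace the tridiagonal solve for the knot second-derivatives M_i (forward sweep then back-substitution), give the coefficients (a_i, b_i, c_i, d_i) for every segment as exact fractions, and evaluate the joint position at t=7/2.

  seg 0: a=-1 b=-332/61 c=0 d=88/61
  seg 1: a=-5 b=-68/61 c=264/61 d=-135/61
  seg 2: a=-4 b=55/61 c=-141/61 d=393/488
  seg 3: a=-5 b=161/122 c=615/244 d=-205/244
S(7/2) = -20029/3904

Δ: Δ0=-4, Δ1=1, Δ2=-1/2, Δ3=3
row 1: diag=4, rhs=30; c'=1/4, d'=15/2
row 2: denom=6−1·1/4=23/4; d'=(-9−1·15/2)/(23/4)=-66/23
row 3: denom=6−2·8/23=122/23; d'=(21−2·-66/23)/(122/23)=615/122
back: M3=615/122
back: M2=-66/23−8/23·615/122=-282/61
back: M1=15/2−1/4·-282/61=528/61
M: M0=0, M1=528/61, M2=-282/61, M3=615/122, M4=0
seg 0: a=-1, c=M0/2=0, d=(M1−M0)/(6·1)=88/61, b=Δ0−h0·(2M0+M1)/6=-332/61
seg 1: a=-5, c=M1/2=264/61, d=(M2−M1)/(6·1)=-135/61, b=Δ1−h1·(2M1+M2)/6=-68/61
seg 2: a=-4, c=M2/2=-141/61, d=(M3−M2)/(6·2)=393/488, b=Δ2−h2·(2M2+M3)/6=55/61
seg 3: a=-5, c=M3/2=615/244, d=(M4−M3)/(6·1)=-205/244, b=Δ3−h3·(2M3+M4)/6=161/122
t_q=7/2 → seg 2, τ=3/2; S=-4+55/61·τ+-141/61·τ²+393/488·τ³=-20029/3904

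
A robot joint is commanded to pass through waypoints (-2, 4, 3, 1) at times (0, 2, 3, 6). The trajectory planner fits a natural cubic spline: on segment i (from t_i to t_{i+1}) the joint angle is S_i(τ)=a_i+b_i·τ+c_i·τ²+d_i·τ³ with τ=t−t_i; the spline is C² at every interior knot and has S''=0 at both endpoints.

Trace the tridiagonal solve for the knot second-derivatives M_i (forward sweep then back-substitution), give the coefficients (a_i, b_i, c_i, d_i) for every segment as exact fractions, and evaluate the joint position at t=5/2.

Δ: Δ0=3, Δ1=-1, Δ2=-2/3
row 1: diag=6, rhs=-24; c'=1/6, d'=-4
row 2: denom=8−1·1/6=47/6; d'=(2−1·-4)/(47/6)=36/47
back: M2=36/47
back: M1=-4−1/6·36/47=-194/47
M: M0=0, M1=-194/47, M2=36/47, M3=0
seg 0: a=-2, c=M0/2=0, d=(M1−M0)/(6·2)=-97/282, b=Δ0−h0·(2M0+M1)/6=617/141
seg 1: a=4, c=M1/2=-97/47, d=(M2−M1)/(6·1)=115/141, b=Δ1−h1·(2M1+M2)/6=35/141
seg 2: a=3, c=M2/2=18/47, d=(M3−M2)/(6·3)=-2/47, b=Δ2−h2·(2M2+M3)/6=-202/141
t_q=5/2 → seg 1, τ=1/2; S=4+35/141·τ+-97/47·τ²+115/141·τ³=1395/376

  seg 0: a=-2 b=617/141 c=0 d=-97/282
  seg 1: a=4 b=35/141 c=-97/47 d=115/141
  seg 2: a=3 b=-202/141 c=18/47 d=-2/47
S(5/2) = 1395/376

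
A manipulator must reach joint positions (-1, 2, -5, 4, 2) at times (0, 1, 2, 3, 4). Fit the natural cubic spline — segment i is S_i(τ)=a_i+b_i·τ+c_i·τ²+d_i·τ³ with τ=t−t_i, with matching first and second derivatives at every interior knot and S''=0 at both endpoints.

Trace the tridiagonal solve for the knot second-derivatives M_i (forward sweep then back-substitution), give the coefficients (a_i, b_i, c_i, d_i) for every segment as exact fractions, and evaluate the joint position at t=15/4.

  seg 0: a=-1 b=393/56 c=0 d=-225/56
  seg 1: a=2 b=-141/28 c=-675/56 d=565/56
  seg 2: a=-5 b=9/8 c=255/14 d=-579/56
  seg 3: a=4 b=183/28 c=-717/56 d=239/56
S(15/4) = 12545/3584

Δ: Δ0=3, Δ1=-7, Δ2=9, Δ3=-2
row 1: diag=4, rhs=-60; c'=1/4, d'=-15
row 2: denom=4−1·1/4=15/4; d'=(96−1·-15)/(15/4)=148/5
row 3: denom=4−1·4/15=56/15; d'=(-66−1·148/5)/(56/15)=-717/28
back: M3=-717/28
back: M2=148/5−4/15·-717/28=255/7
back: M1=-15−1/4·255/7=-675/28
M: M0=0, M1=-675/28, M2=255/7, M3=-717/28, M4=0
seg 0: a=-1, c=M0/2=0, d=(M1−M0)/(6·1)=-225/56, b=Δ0−h0·(2M0+M1)/6=393/56
seg 1: a=2, c=M1/2=-675/56, d=(M2−M1)/(6·1)=565/56, b=Δ1−h1·(2M1+M2)/6=-141/28
seg 2: a=-5, c=M2/2=255/14, d=(M3−M2)/(6·1)=-579/56, b=Δ2−h2·(2M2+M3)/6=9/8
seg 3: a=4, c=M3/2=-717/56, d=(M4−M3)/(6·1)=239/56, b=Δ3−h3·(2M3+M4)/6=183/28
t_q=15/4 → seg 3, τ=3/4; S=4+183/28·τ+-717/56·τ²+239/56·τ³=12545/3584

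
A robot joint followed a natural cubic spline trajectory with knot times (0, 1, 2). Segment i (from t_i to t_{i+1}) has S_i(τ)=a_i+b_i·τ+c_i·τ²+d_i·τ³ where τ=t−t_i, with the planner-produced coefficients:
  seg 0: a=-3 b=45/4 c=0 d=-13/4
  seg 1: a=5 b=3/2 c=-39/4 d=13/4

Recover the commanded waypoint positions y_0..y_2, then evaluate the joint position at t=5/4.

y_0 = S_0(0) = a_0 = -3
y_1 = S_1(0) = a_1 = 5
y_2 = S_1(1) = 0
t_q=5/4 is in segment 1 (τ=1/4); S_1(τ)=1233/256

y_0=-3 y_1=5 y_2=0
S(5/4) = 1233/256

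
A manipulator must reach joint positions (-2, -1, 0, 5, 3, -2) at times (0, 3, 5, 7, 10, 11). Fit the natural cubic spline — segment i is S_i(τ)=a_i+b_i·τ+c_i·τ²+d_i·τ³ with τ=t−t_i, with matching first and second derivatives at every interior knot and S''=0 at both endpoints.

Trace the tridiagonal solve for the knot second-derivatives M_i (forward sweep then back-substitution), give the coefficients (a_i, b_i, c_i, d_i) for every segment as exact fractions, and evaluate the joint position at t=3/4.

Δ: Δ0=1/3, Δ1=1/2, Δ2=5/2, Δ3=-2/3, Δ4=-5
row 1: diag=10, rhs=1; c'=1/5, d'=1/10
row 2: denom=8−2·1/5=38/5; d'=(12−2·1/10)/(38/5)=59/38
row 3: denom=10−2·5/19=180/19; d'=(-19−2·59/38)/(180/19)=-7/3
row 4: denom=8−3·19/60=141/20; d'=(-26−3·-7/3)/(141/20)=-380/141
back: M4=-380/141
back: M3=-7/3−19/60·-380/141=-626/423
back: M2=59/38−5/19·-626/423=1643/846
back: M1=1/10−1/5·1643/846=-122/423
M: M0=0, M1=-122/423, M2=1643/846, M3=-626/423, M4=-380/141, M5=0
seg 0: a=-2, c=M0/2=0, d=(M1−M0)/(6·3)=-61/3807, b=Δ0−h0·(2M0+M1)/6=202/423
seg 1: a=-1, c=M1/2=-61/423, d=(M2−M1)/(6·2)=629/3384, b=Δ1−h1·(2M1+M2)/6=19/423
seg 2: a=0, c=M2/2=1643/1692, d=(M3−M2)/(6·2)=-965/3384, b=Δ2−h2·(2M2+M3)/6=479/282
seg 3: a=5, c=M3/2=-313/423, d=(M4−M3)/(6·3)=-257/3807, b=Δ3−h3·(2M3+M4)/6=914/423
seg 4: a=3, c=M4/2=-190/141, d=(M5−M4)/(6·1)=190/423, b=Δ4−h4·(2M4+M5)/6=-1735/423
t_q=3/4 → seg 0, τ=3/4; S=-2+202/423·τ+0·τ²+-61/3807·τ³=-4959/3008

  seg 0: a=-2 b=202/423 c=0 d=-61/3807
  seg 1: a=-1 b=19/423 c=-61/423 d=629/3384
  seg 2: a=0 b=479/282 c=1643/1692 d=-965/3384
  seg 3: a=5 b=914/423 c=-313/423 d=-257/3807
  seg 4: a=3 b=-1735/423 c=-190/141 d=190/423
S(3/4) = -4959/3008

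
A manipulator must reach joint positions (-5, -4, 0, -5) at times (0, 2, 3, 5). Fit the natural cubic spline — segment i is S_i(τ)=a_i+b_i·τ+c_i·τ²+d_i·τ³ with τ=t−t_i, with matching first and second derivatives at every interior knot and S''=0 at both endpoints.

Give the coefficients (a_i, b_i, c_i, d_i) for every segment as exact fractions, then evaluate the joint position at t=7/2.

  seg 0: a=-5 b=-15/14 c=0 d=11/28
  seg 1: a=-4 b=51/14 c=33/14 d=-2
  seg 2: a=0 b=33/14 c=-51/14 d=17/28
S(7/2) = 11/32

Δ: Δ0=1/2, Δ1=4, Δ2=-5/2
row 1: diag=6, rhs=21; c'=1/6, d'=7/2
row 2: denom=6−1·1/6=35/6; d'=(-39−1·7/2)/(35/6)=-51/7
back: M2=-51/7
back: M1=7/2−1/6·-51/7=33/7
M: M0=0, M1=33/7, M2=-51/7, M3=0
seg 0: a=-5, c=M0/2=0, d=(M1−M0)/(6·2)=11/28, b=Δ0−h0·(2M0+M1)/6=-15/14
seg 1: a=-4, c=M1/2=33/14, d=(M2−M1)/(6·1)=-2, b=Δ1−h1·(2M1+M2)/6=51/14
seg 2: a=0, c=M2/2=-51/14, d=(M3−M2)/(6·2)=17/28, b=Δ2−h2·(2M2+M3)/6=33/14
t_q=7/2 → seg 2, τ=1/2; S=0+33/14·τ+-51/14·τ²+17/28·τ³=11/32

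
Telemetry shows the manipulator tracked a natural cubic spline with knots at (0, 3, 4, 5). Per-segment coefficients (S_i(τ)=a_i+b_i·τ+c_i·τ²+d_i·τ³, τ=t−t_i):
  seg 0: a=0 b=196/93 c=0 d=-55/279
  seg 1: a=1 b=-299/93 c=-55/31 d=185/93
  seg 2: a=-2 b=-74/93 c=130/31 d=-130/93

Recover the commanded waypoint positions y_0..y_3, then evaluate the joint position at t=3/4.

y_0 = S_0(0) = a_0 = 0
y_1 = S_1(0) = a_1 = 1
y_2 = S_2(0) = a_2 = -2
y_3 = S_2(1) = 0
t_q=3/4 is in segment 0 (τ=3/4); S_0(τ)=2971/1984

y_0=0 y_1=1 y_2=-2 y_3=0
S(3/4) = 2971/1984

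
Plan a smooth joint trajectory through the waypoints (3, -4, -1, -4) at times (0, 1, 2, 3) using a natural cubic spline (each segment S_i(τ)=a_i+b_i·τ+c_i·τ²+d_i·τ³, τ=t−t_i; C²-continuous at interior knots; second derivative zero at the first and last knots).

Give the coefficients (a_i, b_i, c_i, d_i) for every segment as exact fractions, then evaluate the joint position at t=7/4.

Δ: Δ0=-7, Δ1=3, Δ2=-3
row 1: diag=4, rhs=60; c'=1/4, d'=15
row 2: denom=4−1·1/4=15/4; d'=(-36−1·15)/(15/4)=-68/5
back: M2=-68/5
back: M1=15−1/4·-68/5=92/5
M: M0=0, M1=92/5, M2=-68/5, M3=0
seg 0: a=3, c=M0/2=0, d=(M1−M0)/(6·1)=46/15, b=Δ0−h0·(2M0+M1)/6=-151/15
seg 1: a=-4, c=M1/2=46/5, d=(M2−M1)/(6·1)=-16/3, b=Δ1−h1·(2M1+M2)/6=-13/15
seg 2: a=-1, c=M2/2=-34/5, d=(M3−M2)/(6·1)=34/15, b=Δ2−h2·(2M2+M3)/6=23/15
t_q=7/4 → seg 1, τ=3/4; S=-4+-13/15·τ+46/5·τ²+-16/3·τ³=-69/40

  seg 0: a=3 b=-151/15 c=0 d=46/15
  seg 1: a=-4 b=-13/15 c=46/5 d=-16/3
  seg 2: a=-1 b=23/15 c=-34/5 d=34/15
S(7/4) = -69/40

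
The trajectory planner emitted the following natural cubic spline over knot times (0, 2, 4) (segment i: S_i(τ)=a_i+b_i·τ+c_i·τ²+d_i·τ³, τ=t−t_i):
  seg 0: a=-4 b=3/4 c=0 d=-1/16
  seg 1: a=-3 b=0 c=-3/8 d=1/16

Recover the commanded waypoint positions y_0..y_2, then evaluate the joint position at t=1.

y_0=-4 y_1=-3 y_2=-4
S(1) = -53/16

y_0 = S_0(0) = a_0 = -4
y_1 = S_1(0) = a_1 = -3
y_2 = S_1(2) = -4
t_q=1 is in segment 0 (τ=1); S_0(τ)=-53/16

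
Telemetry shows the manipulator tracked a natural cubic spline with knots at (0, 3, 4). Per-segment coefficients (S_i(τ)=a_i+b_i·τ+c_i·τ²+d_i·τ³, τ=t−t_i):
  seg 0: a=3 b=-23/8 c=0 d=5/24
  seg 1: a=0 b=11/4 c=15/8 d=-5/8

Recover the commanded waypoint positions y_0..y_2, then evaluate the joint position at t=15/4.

y_0=3 y_1=0 y_2=4
S(15/4) = 1461/512

y_0 = S_0(0) = a_0 = 3
y_1 = S_1(0) = a_1 = 0
y_2 = S_1(1) = 4
t_q=15/4 is in segment 1 (τ=3/4); S_1(τ)=1461/512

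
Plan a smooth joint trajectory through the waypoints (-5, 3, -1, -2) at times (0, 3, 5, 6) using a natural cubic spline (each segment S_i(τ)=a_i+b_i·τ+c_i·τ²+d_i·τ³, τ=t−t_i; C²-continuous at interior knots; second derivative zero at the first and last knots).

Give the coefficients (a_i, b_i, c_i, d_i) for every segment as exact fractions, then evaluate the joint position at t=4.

  seg 0: a=-5 b=359/84 c=0 d=-5/28
  seg 1: a=3 b=-23/42 c=-45/28 d=37/84
  seg 2: a=-1 b=-71/42 c=29/28 d=-29/84
S(4) = 9/7

Δ: Δ0=8/3, Δ1=-2, Δ2=-1
row 1: diag=10, rhs=-28; c'=1/5, d'=-14/5
row 2: denom=6−2·1/5=28/5; d'=(6−2·-14/5)/(28/5)=29/14
back: M2=29/14
back: M1=-14/5−1/5·29/14=-45/14
M: M0=0, M1=-45/14, M2=29/14, M3=0
seg 0: a=-5, c=M0/2=0, d=(M1−M0)/(6·3)=-5/28, b=Δ0−h0·(2M0+M1)/6=359/84
seg 1: a=3, c=M1/2=-45/28, d=(M2−M1)/(6·2)=37/84, b=Δ1−h1·(2M1+M2)/6=-23/42
seg 2: a=-1, c=M2/2=29/28, d=(M3−M2)/(6·1)=-29/84, b=Δ2−h2·(2M2+M3)/6=-71/42
t_q=4 → seg 1, τ=1; S=3+-23/42·τ+-45/28·τ²+37/84·τ³=9/7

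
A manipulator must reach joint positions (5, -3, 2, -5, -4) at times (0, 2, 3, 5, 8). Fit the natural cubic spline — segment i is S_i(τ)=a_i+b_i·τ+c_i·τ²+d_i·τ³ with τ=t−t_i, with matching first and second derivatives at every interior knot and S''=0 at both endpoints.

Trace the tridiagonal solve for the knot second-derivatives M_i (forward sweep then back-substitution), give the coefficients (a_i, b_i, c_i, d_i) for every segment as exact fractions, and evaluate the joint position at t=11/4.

Δ: Δ0=-4, Δ1=5, Δ2=-7/2, Δ3=1/3
row 1: diag=6, rhs=54; c'=1/6, d'=9
row 2: denom=6−1·1/6=35/6; d'=(-51−1·9)/(35/6)=-72/7
row 3: denom=10−2·12/35=326/35; d'=(23−2·-72/7)/(326/35)=1525/326
back: M3=1525/326
back: M2=-72/7−12/35·1525/326=-1938/163
back: M1=9−1/6·-1938/163=1790/163
M: M0=0, M1=1790/163, M2=-1938/163, M3=1525/326, M4=0
seg 0: a=5, c=M0/2=0, d=(M1−M0)/(6·2)=895/978, b=Δ0−h0·(2M0+M1)/6=-3746/489
seg 1: a=-3, c=M1/2=895/163, d=(M2−M1)/(6·1)=-1864/489, b=Δ1−h1·(2M1+M2)/6=1624/489
seg 2: a=2, c=M2/2=-969/163, d=(M3−M2)/(6·2)=5401/3912, b=Δ2−h2·(2M2+M3)/6=1402/489
seg 3: a=-5, c=M3/2=1525/652, d=(M4−M3)/(6·3)=-1525/5868, b=Δ3−h3·(2M3+M4)/6=-4249/978
t_q=11/4 → seg 1, τ=3/4; S=-3+1624/489·τ+895/163·τ²+-1864/489·τ³=2533/2608

  seg 0: a=5 b=-3746/489 c=0 d=895/978
  seg 1: a=-3 b=1624/489 c=895/163 d=-1864/489
  seg 2: a=2 b=1402/489 c=-969/163 d=5401/3912
  seg 3: a=-5 b=-4249/978 c=1525/652 d=-1525/5868
S(11/4) = 2533/2608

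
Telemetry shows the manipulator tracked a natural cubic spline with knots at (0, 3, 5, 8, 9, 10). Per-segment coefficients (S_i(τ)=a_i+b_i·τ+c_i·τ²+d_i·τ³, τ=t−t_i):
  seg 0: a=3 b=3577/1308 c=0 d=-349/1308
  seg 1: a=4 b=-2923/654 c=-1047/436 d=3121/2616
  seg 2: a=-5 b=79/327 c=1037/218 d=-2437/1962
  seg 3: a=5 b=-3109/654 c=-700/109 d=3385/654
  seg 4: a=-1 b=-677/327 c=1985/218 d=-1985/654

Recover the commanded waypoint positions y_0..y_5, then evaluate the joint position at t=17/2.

y_0=3 y_1=4 y_2=-5 y_3=5 y_4=-1 y_5=3
S(17/2) = 2903/1744

y_0 = S_0(0) = a_0 = 3
y_1 = S_1(0) = a_1 = 4
y_2 = S_2(0) = a_2 = -5
y_3 = S_3(0) = a_3 = 5
y_4 = S_4(0) = a_4 = -1
y_5 = S_4(1) = 3
t_q=17/2 is in segment 3 (τ=1/2); S_3(τ)=2903/1744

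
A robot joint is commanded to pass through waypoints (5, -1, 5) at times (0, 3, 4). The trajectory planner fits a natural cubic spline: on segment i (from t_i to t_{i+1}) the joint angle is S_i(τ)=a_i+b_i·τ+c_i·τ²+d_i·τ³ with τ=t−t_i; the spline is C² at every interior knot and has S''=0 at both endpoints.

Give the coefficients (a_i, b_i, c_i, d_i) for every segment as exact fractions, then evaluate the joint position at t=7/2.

  seg 0: a=5 b=-5 c=0 d=1/3
  seg 1: a=-1 b=4 c=3 d=-1
S(7/2) = 13/8

Δ: Δ0=-2, Δ1=6
row 1: diag=8, rhs=48; c'=1/8, d'=6
back: M1=6
M: M0=0, M1=6, M2=0
seg 0: a=5, c=M0/2=0, d=(M1−M0)/(6·3)=1/3, b=Δ0−h0·(2M0+M1)/6=-5
seg 1: a=-1, c=M1/2=3, d=(M2−M1)/(6·1)=-1, b=Δ1−h1·(2M1+M2)/6=4
t_q=7/2 → seg 1, τ=1/2; S=-1+4·τ+3·τ²+-1·τ³=13/8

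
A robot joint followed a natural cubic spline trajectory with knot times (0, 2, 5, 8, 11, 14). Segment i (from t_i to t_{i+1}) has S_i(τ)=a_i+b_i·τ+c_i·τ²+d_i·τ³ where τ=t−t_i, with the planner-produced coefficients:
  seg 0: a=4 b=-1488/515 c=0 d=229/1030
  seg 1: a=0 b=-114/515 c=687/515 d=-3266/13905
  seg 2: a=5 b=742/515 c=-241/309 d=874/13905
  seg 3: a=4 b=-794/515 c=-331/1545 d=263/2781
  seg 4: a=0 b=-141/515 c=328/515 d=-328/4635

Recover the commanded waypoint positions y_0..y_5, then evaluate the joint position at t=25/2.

y_0=4 y_1=0 y_2=5 y_3=4 y_4=0 y_5=3
S(25/2) = 807/1030

y_0 = S_0(0) = a_0 = 4
y_1 = S_1(0) = a_1 = 0
y_2 = S_2(0) = a_2 = 5
y_3 = S_3(0) = a_3 = 4
y_4 = S_4(0) = a_4 = 0
y_5 = S_4(3) = 3
t_q=25/2 is in segment 4 (τ=3/2); S_4(τ)=807/1030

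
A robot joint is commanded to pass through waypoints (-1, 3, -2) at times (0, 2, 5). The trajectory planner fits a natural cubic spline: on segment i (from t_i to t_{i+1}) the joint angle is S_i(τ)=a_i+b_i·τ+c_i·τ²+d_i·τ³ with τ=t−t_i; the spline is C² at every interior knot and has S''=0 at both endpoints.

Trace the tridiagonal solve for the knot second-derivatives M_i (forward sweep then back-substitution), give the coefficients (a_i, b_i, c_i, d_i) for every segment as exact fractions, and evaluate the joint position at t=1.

  seg 0: a=-1 b=41/15 c=0 d=-11/60
  seg 1: a=3 b=8/15 c=-11/10 d=11/90
S(1) = 31/20

Δ: Δ0=2, Δ1=-5/3
row 1: diag=10, rhs=-22; c'=3/10, d'=-11/5
back: M1=-11/5
M: M0=0, M1=-11/5, M2=0
seg 0: a=-1, c=M0/2=0, d=(M1−M0)/(6·2)=-11/60, b=Δ0−h0·(2M0+M1)/6=41/15
seg 1: a=3, c=M1/2=-11/10, d=(M2−M1)/(6·3)=11/90, b=Δ1−h1·(2M1+M2)/6=8/15
t_q=1 → seg 0, τ=1; S=-1+41/15·τ+0·τ²+-11/60·τ³=31/20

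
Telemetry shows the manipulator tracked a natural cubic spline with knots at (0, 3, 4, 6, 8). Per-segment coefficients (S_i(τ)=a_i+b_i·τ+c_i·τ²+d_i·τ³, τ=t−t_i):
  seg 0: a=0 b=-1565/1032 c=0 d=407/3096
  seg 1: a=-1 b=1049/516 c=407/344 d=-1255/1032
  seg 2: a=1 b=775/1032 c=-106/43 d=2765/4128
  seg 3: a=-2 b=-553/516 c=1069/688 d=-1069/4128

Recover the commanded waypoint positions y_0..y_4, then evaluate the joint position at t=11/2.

y_0 = S_0(0) = a_0 = 0
y_1 = S_1(0) = a_1 = -1
y_2 = S_2(0) = a_2 = 1
y_3 = S_3(0) = a_3 = -2
y_4 = S_3(2) = 0
t_q=11/2 is in segment 2 (τ=3/2); S_2(τ)=-12763/11008

y_0=0 y_1=-1 y_2=1 y_3=-2 y_4=0
S(11/2) = -12763/11008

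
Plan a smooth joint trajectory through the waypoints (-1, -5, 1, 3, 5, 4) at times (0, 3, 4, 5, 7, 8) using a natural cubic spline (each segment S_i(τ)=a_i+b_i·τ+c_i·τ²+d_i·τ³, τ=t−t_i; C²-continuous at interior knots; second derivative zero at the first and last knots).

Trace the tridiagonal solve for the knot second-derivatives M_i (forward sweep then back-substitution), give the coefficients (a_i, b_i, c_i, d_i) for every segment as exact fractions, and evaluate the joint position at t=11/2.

Δ: Δ0=-4/3, Δ1=6, Δ2=2, Δ3=1, Δ4=-1
row 1: diag=8, rhs=44; c'=1/8, d'=11/2
row 2: denom=4−1·1/8=31/8; d'=(-24−1·11/2)/(31/8)=-236/31
row 3: denom=6−1·8/31=178/31; d'=(-6−1·-236/31)/(178/31)=25/89
row 4: denom=6−2·31/89=472/89; d'=(-12−2·25/89)/(472/89)=-559/236
back: M4=-559/236
back: M3=25/89−31/89·-559/236=261/236
back: M2=-236/31−8/31·261/236=-466/59
back: M1=11/2−1/8·-466/59=1531/236
M: M0=0, M1=1531/236, M2=-466/59, M3=261/236, M4=-559/236, M5=0
seg 0: a=-1, c=M0/2=0, d=(M1−M0)/(6·3)=1531/4248, b=Δ0−h0·(2M0+M1)/6=-6481/1416
seg 1: a=-5, c=M1/2=1531/472, d=(M2−M1)/(6·1)=-3395/1416, b=Δ1−h1·(2M1+M2)/6=3649/708
seg 2: a=1, c=M2/2=-233/59, d=(M3−M2)/(6·1)=2125/1416, b=Δ2−h2·(2M2+M3)/6=6299/1416
seg 3: a=3, c=M3/2=261/472, d=(M4−M3)/(6·2)=-205/708, b=Δ3−h3·(2M3+M4)/6=745/708
seg 4: a=5, c=M4/2=-559/472, d=(M5−M4)/(6·1)=559/1416, b=Δ4−h4·(2M4+M5)/6=-149/708
t_q=11/2 → seg 3, τ=1/2; S=3+745/708·τ+261/472·τ²+-205/708·τ³=3425/944

  seg 0: a=-1 b=-6481/1416 c=0 d=1531/4248
  seg 1: a=-5 b=3649/708 c=1531/472 d=-3395/1416
  seg 2: a=1 b=6299/1416 c=-233/59 d=2125/1416
  seg 3: a=3 b=745/708 c=261/472 d=-205/708
  seg 4: a=5 b=-149/708 c=-559/472 d=559/1416
S(11/2) = 3425/944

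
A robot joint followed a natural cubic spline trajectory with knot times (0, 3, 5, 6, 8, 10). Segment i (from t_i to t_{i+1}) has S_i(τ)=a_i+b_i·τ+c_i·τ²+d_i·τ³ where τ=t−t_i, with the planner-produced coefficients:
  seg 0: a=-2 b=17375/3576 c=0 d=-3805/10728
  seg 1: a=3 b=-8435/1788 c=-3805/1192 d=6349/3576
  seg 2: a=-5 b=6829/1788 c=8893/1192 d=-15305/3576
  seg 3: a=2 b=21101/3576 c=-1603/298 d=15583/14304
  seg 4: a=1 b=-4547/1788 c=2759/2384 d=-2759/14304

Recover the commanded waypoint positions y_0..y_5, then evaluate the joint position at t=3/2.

y_0 = S_0(0) = a_0 = -2
y_1 = S_1(0) = a_1 = 3
y_2 = S_2(0) = a_2 = -5
y_3 = S_3(0) = a_3 = 2
y_4 = S_4(0) = a_4 = 1
y_5 = S_4(2) = -1
t_q=3/2 is in segment 0 (τ=3/2); S_0(τ)=39013/9536

y_0=-2 y_1=3 y_2=-5 y_3=2 y_4=1 y_5=-1
S(3/2) = 39013/9536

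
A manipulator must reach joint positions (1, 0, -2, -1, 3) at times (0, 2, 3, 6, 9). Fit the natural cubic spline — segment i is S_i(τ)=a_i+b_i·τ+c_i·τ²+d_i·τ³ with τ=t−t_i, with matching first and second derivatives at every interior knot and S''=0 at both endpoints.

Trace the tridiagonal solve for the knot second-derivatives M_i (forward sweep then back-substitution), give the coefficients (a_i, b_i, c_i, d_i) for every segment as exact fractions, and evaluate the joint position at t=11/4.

  seg 0: a=1 b=28/255 c=0 d=-311/2040
  seg 1: a=0 b=-877/510 c=-311/340 d=647/1020
  seg 2: a=-2 b=-1679/1020 c=84/85 d=-67/612
  seg 3: a=-1 b=677/510 c=1/340 d=-1/3060
S(11/4) = -33437/21760

Δ: Δ0=-1/2, Δ1=-2, Δ2=1/3, Δ3=4/3
row 1: diag=6, rhs=-9; c'=1/6, d'=-3/2
row 2: denom=8−1·1/6=47/6; d'=(14−1·-3/2)/(47/6)=93/47
row 3: denom=12−3·18/47=510/47; d'=(6−3·93/47)/(510/47)=1/170
back: M3=1/170
back: M2=93/47−18/47·1/170=168/85
back: M1=-3/2−1/6·168/85=-311/170
M: M0=0, M1=-311/170, M2=168/85, M3=1/170, M4=0
seg 0: a=1, c=M0/2=0, d=(M1−M0)/(6·2)=-311/2040, b=Δ0−h0·(2M0+M1)/6=28/255
seg 1: a=0, c=M1/2=-311/340, d=(M2−M1)/(6·1)=647/1020, b=Δ1−h1·(2M1+M2)/6=-877/510
seg 2: a=-2, c=M2/2=84/85, d=(M3−M2)/(6·3)=-67/612, b=Δ2−h2·(2M2+M3)/6=-1679/1020
seg 3: a=-1, c=M3/2=1/340, d=(M4−M3)/(6·3)=-1/3060, b=Δ3−h3·(2M3+M4)/6=677/510
t_q=11/4 → seg 1, τ=3/4; S=0+-877/510·τ+-311/340·τ²+647/1020·τ³=-33437/21760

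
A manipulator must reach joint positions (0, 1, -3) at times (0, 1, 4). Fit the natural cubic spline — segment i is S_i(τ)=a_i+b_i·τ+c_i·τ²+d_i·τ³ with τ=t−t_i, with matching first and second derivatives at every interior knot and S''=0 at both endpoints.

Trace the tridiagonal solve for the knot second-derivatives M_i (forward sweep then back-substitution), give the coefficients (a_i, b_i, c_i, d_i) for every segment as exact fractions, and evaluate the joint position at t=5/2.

  seg 0: a=0 b=31/24 c=0 d=-7/24
  seg 1: a=1 b=5/12 c=-7/8 d=7/72
S(5/2) = -1/64

Δ: Δ0=1, Δ1=-4/3
row 1: diag=8, rhs=-14; c'=3/8, d'=-7/4
back: M1=-7/4
M: M0=0, M1=-7/4, M2=0
seg 0: a=0, c=M0/2=0, d=(M1−M0)/(6·1)=-7/24, b=Δ0−h0·(2M0+M1)/6=31/24
seg 1: a=1, c=M1/2=-7/8, d=(M2−M1)/(6·3)=7/72, b=Δ1−h1·(2M1+M2)/6=5/12
t_q=5/2 → seg 1, τ=3/2; S=1+5/12·τ+-7/8·τ²+7/72·τ³=-1/64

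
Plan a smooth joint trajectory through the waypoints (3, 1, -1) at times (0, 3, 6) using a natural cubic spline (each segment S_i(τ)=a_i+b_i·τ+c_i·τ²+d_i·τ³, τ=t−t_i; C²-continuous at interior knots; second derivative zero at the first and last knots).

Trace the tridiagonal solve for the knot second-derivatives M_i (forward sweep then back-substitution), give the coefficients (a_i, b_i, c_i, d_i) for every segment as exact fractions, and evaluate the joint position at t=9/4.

  seg 0: a=3 b=-2/3 c=0 d=0
  seg 1: a=1 b=-2/3 c=0 d=0
S(9/4) = 3/2

Δ: Δ0=-2/3, Δ1=-2/3
row 1: diag=12, rhs=0; c'=1/4, d'=0
back: M1=0
M: M0=0, M1=0, M2=0
seg 0: a=3, c=M0/2=0, d=(M1−M0)/(6·3)=0, b=Δ0−h0·(2M0+M1)/6=-2/3
seg 1: a=1, c=M1/2=0, d=(M2−M1)/(6·3)=0, b=Δ1−h1·(2M1+M2)/6=-2/3
t_q=9/4 → seg 0, τ=9/4; S=3+-2/3·τ+0·τ²+0·τ³=3/2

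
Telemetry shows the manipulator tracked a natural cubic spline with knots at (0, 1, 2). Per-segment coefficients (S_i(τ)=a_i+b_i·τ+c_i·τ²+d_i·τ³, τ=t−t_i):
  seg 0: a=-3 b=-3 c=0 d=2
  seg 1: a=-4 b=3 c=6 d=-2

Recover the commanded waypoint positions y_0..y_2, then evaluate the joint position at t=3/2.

y_0=-3 y_1=-4 y_2=3
S(3/2) = -5/4

y_0 = S_0(0) = a_0 = -3
y_1 = S_1(0) = a_1 = -4
y_2 = S_1(1) = 3
t_q=3/2 is in segment 1 (τ=1/2); S_1(τ)=-5/4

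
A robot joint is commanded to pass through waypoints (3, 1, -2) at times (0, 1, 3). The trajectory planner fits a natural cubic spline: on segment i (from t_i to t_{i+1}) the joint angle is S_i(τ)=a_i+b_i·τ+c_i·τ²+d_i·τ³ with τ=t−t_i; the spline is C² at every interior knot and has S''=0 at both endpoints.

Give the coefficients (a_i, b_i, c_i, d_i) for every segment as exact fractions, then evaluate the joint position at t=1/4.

  seg 0: a=3 b=-25/12 c=0 d=1/12
  seg 1: a=1 b=-11/6 c=1/4 d=-1/24
S(1/4) = 635/256

Δ: Δ0=-2, Δ1=-3/2
row 1: diag=6, rhs=3; c'=1/3, d'=1/2
back: M1=1/2
M: M0=0, M1=1/2, M2=0
seg 0: a=3, c=M0/2=0, d=(M1−M0)/(6·1)=1/12, b=Δ0−h0·(2M0+M1)/6=-25/12
seg 1: a=1, c=M1/2=1/4, d=(M2−M1)/(6·2)=-1/24, b=Δ1−h1·(2M1+M2)/6=-11/6
t_q=1/4 → seg 0, τ=1/4; S=3+-25/12·τ+0·τ²+1/12·τ³=635/256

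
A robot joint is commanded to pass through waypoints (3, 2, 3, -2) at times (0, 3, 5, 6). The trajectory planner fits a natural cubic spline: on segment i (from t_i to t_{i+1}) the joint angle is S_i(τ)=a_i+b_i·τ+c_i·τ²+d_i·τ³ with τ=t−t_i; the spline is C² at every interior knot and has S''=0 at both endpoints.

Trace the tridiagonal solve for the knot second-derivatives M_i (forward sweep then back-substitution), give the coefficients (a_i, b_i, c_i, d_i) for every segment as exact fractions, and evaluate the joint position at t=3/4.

  seg 0: a=3 b=-25/21 c=0 d=2/21
  seg 1: a=2 b=29/21 c=6/7 d=-109/168
  seg 2: a=3 b=-125/42 c=-85/28 d=85/84
S(3/4) = 481/224

Δ: Δ0=-1/3, Δ1=1/2, Δ2=-5
row 1: diag=10, rhs=5; c'=1/5, d'=1/2
row 2: denom=6−2·1/5=28/5; d'=(-33−2·1/2)/(28/5)=-85/14
back: M2=-85/14
back: M1=1/2−1/5·-85/14=12/7
M: M0=0, M1=12/7, M2=-85/14, M3=0
seg 0: a=3, c=M0/2=0, d=(M1−M0)/(6·3)=2/21, b=Δ0−h0·(2M0+M1)/6=-25/21
seg 1: a=2, c=M1/2=6/7, d=(M2−M1)/(6·2)=-109/168, b=Δ1−h1·(2M1+M2)/6=29/21
seg 2: a=3, c=M2/2=-85/28, d=(M3−M2)/(6·1)=85/84, b=Δ2−h2·(2M2+M3)/6=-125/42
t_q=3/4 → seg 0, τ=3/4; S=3+-25/21·τ+0·τ²+2/21·τ³=481/224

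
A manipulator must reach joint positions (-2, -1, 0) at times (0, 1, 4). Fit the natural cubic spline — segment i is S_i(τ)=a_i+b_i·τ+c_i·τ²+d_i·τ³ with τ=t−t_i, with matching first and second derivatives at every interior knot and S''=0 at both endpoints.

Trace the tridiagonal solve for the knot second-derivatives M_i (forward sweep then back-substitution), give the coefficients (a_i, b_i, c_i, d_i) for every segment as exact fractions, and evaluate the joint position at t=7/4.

  seg 0: a=-2 b=13/12 c=0 d=-1/12
  seg 1: a=-1 b=5/6 c=-1/4 d=1/36
S(7/4) = -129/256

Δ: Δ0=1, Δ1=1/3
row 1: diag=8, rhs=-4; c'=3/8, d'=-1/2
back: M1=-1/2
M: M0=0, M1=-1/2, M2=0
seg 0: a=-2, c=M0/2=0, d=(M1−M0)/(6·1)=-1/12, b=Δ0−h0·(2M0+M1)/6=13/12
seg 1: a=-1, c=M1/2=-1/4, d=(M2−M1)/(6·3)=1/36, b=Δ1−h1·(2M1+M2)/6=5/6
t_q=7/4 → seg 1, τ=3/4; S=-1+5/6·τ+-1/4·τ²+1/36·τ³=-129/256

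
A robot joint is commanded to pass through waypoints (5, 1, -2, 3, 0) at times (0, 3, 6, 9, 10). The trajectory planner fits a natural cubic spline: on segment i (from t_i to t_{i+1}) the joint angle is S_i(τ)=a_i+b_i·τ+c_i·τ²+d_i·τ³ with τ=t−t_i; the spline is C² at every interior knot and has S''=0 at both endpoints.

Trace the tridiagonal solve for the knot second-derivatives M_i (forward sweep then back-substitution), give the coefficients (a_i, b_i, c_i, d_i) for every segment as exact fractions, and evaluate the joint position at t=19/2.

  seg 0: a=5 b=-355/324 c=0 d=-77/2916
  seg 1: a=1 b=-293/162 c=-77/324 d=493/2916
  seg 2: a=-2 b=431/324 c=104/81 d=-1139/2916
  seg 3: a=3 b=-245/162 c=-241/108 d=241/324
S(19/2) = 1537/864

Δ: Δ0=-4/3, Δ1=-1, Δ2=5/3, Δ3=-3
row 1: diag=12, rhs=2; c'=1/4, d'=1/6
row 2: denom=12−3·1/4=45/4; d'=(16−3·1/6)/(45/4)=62/45
row 3: denom=8−3·4/15=36/5; d'=(-28−3·62/45)/(36/5)=-241/54
back: M3=-241/54
back: M2=62/45−4/15·-241/54=208/81
back: M1=1/6−1/4·208/81=-77/162
M: M0=0, M1=-77/162, M2=208/81, M3=-241/54, M4=0
seg 0: a=5, c=M0/2=0, d=(M1−M0)/(6·3)=-77/2916, b=Δ0−h0·(2M0+M1)/6=-355/324
seg 1: a=1, c=M1/2=-77/324, d=(M2−M1)/(6·3)=493/2916, b=Δ1−h1·(2M1+M2)/6=-293/162
seg 2: a=-2, c=M2/2=104/81, d=(M3−M2)/(6·3)=-1139/2916, b=Δ2−h2·(2M2+M3)/6=431/324
seg 3: a=3, c=M3/2=-241/108, d=(M4−M3)/(6·1)=241/324, b=Δ3−h3·(2M3+M4)/6=-245/162
t_q=19/2 → seg 3, τ=1/2; S=3+-245/162·τ+-241/108·τ²+241/324·τ³=1537/864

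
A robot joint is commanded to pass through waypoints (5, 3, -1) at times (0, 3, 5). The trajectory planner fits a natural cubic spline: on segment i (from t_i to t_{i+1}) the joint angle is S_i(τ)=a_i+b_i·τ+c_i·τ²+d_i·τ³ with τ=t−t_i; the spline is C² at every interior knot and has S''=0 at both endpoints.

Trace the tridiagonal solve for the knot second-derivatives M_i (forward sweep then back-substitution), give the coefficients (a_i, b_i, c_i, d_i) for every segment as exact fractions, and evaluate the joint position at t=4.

  seg 0: a=5 b=-4/15 c=0 d=-2/45
  seg 1: a=3 b=-22/15 c=-2/5 d=1/15
S(4) = 6/5

Δ: Δ0=-2/3, Δ1=-2
row 1: diag=10, rhs=-8; c'=1/5, d'=-4/5
back: M1=-4/5
M: M0=0, M1=-4/5, M2=0
seg 0: a=5, c=M0/2=0, d=(M1−M0)/(6·3)=-2/45, b=Δ0−h0·(2M0+M1)/6=-4/15
seg 1: a=3, c=M1/2=-2/5, d=(M2−M1)/(6·2)=1/15, b=Δ1−h1·(2M1+M2)/6=-22/15
t_q=4 → seg 1, τ=1; S=3+-22/15·τ+-2/5·τ²+1/15·τ³=6/5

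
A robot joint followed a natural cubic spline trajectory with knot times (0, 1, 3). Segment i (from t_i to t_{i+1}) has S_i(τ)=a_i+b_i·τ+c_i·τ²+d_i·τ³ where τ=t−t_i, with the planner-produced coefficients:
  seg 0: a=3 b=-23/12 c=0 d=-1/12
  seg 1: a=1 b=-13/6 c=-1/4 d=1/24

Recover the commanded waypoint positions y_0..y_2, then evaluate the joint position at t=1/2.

y_0=3 y_1=1 y_2=-4
S(1/2) = 65/32

y_0 = S_0(0) = a_0 = 3
y_1 = S_1(0) = a_1 = 1
y_2 = S_1(2) = -4
t_q=1/2 is in segment 0 (τ=1/2); S_0(τ)=65/32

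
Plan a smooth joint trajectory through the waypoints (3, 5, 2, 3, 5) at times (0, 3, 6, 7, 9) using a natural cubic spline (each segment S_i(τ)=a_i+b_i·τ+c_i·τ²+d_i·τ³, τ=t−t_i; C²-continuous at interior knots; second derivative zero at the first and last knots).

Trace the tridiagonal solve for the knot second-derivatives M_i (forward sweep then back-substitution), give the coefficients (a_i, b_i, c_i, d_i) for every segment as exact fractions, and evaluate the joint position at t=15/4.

Δ: Δ0=2/3, Δ1=-1, Δ2=1, Δ3=1
row 1: diag=12, rhs=-10; c'=1/4, d'=-5/6
row 2: denom=8−3·1/4=29/4; d'=(12−3·-5/6)/(29/4)=2
row 3: denom=6−1·4/29=170/29; d'=(0−1·2)/(170/29)=-29/85
back: M3=-29/85
back: M2=2−4/29·-29/85=174/85
back: M1=-5/6−1/4·174/85=-343/255
M: M0=0, M1=-343/255, M2=174/85, M3=-29/85, M4=0
seg 0: a=3, c=M0/2=0, d=(M1−M0)/(6·3)=-343/4590, b=Δ0−h0·(2M0+M1)/6=683/510
seg 1: a=5, c=M1/2=-343/510, d=(M2−M1)/(6·3)=173/918, b=Δ1−h1·(2M1+M2)/6=-173/255
seg 2: a=2, c=M2/2=87/85, d=(M3−M2)/(6·1)=-203/510, b=Δ2−h2·(2M2+M3)/6=191/510
seg 3: a=3, c=M3/2=-29/170, d=(M4−M3)/(6·2)=29/1020, b=Δ3−h3·(2M3+M4)/6=313/255
t_q=15/4 → seg 1, τ=3/4; S=5+-173/255·τ+-343/510·τ²+173/918·τ³=45613/10880

  seg 0: a=3 b=683/510 c=0 d=-343/4590
  seg 1: a=5 b=-173/255 c=-343/510 d=173/918
  seg 2: a=2 b=191/510 c=87/85 d=-203/510
  seg 3: a=3 b=313/255 c=-29/170 d=29/1020
S(15/4) = 45613/10880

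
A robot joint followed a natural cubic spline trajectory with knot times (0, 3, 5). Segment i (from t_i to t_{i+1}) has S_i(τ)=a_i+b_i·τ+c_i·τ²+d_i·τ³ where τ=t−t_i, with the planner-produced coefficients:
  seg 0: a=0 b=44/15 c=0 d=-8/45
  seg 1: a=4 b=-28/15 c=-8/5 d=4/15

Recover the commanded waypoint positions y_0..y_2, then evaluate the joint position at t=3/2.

y_0=0 y_1=4 y_2=-4
S(3/2) = 19/5

y_0 = S_0(0) = a_0 = 0
y_1 = S_1(0) = a_1 = 4
y_2 = S_1(2) = -4
t_q=3/2 is in segment 0 (τ=3/2); S_0(τ)=19/5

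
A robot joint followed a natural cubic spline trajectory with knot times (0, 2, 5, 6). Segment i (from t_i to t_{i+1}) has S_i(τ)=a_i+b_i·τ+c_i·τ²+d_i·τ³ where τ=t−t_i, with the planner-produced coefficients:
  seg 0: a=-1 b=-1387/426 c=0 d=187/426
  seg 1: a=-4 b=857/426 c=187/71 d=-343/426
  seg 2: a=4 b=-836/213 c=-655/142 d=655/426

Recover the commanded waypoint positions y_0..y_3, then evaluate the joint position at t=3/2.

y_0 = S_0(0) = a_0 = -1
y_1 = S_1(0) = a_1 = -4
y_2 = S_2(0) = a_2 = 4
y_3 = S_2(1) = -3
t_q=3/2 is in segment 0 (τ=3/2); S_0(τ)=-5001/1136

y_0=-1 y_1=-4 y_2=4 y_3=-3
S(3/2) = -5001/1136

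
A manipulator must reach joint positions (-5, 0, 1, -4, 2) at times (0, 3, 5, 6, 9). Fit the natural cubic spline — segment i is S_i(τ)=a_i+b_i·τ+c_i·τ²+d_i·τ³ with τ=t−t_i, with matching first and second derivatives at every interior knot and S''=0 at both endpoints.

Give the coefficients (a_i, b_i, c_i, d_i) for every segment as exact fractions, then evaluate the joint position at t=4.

  seg 0: a=-5 b=1177/876 c=0 d=283/7884
  seg 1: a=0 b=1013/438 c=283/876 d=-359/584
  seg 2: a=1 b=-826/219 c=-737/219 d=156/73
  seg 3: a=-4 b=-896/219 c=667/219 d=-667/1971
S(4) = 3541/1752

Δ: Δ0=5/3, Δ1=1/2, Δ2=-5, Δ3=2
row 1: diag=10, rhs=-7; c'=1/5, d'=-7/10
row 2: denom=6−2·1/5=28/5; d'=(-33−2·-7/10)/(28/5)=-79/14
row 3: denom=8−1·5/28=219/28; d'=(42−1·-79/14)/(219/28)=1334/219
back: M3=1334/219
back: M2=-79/14−5/28·1334/219=-1474/219
back: M1=-7/10−1/5·-1474/219=283/438
M: M0=0, M1=283/438, M2=-1474/219, M3=1334/219, M4=0
seg 0: a=-5, c=M0/2=0, d=(M1−M0)/(6·3)=283/7884, b=Δ0−h0·(2M0+M1)/6=1177/876
seg 1: a=0, c=M1/2=283/876, d=(M2−M1)/(6·2)=-359/584, b=Δ1−h1·(2M1+M2)/6=1013/438
seg 2: a=1, c=M2/2=-737/219, d=(M3−M2)/(6·1)=156/73, b=Δ2−h2·(2M2+M3)/6=-826/219
seg 3: a=-4, c=M3/2=667/219, d=(M4−M3)/(6·3)=-667/1971, b=Δ3−h3·(2M3+M4)/6=-896/219
t_q=4 → seg 1, τ=1; S=0+1013/438·τ+283/876·τ²+-359/584·τ³=3541/1752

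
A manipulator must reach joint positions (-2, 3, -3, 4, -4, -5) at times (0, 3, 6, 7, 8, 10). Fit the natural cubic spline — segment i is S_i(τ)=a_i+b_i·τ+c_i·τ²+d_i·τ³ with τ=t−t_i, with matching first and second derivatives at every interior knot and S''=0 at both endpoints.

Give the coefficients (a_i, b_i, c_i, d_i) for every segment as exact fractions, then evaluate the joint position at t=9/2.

  seg 0: a=-2 b=15827/3858 c=0 d=-9397/34722
  seg 1: a=3 b=-6182/1929 c=-9397/3858 d=32839/34722
  seg 2: a=-3 b=29771/3858 c=3907/643 d=-26207/3858
  seg 3: a=4 b=-983/1929 c=-18393/1286 d=26281/3858
  seg 4: a=-4 b=-33481/3858 c=3944/643 d=-1972/1929
S(9/2) = -42135/10288

Δ: Δ0=5/3, Δ1=-2, Δ2=7, Δ3=-8, Δ4=-1/2
row 1: diag=12, rhs=-22; c'=1/4, d'=-11/6
row 2: denom=8−3·1/4=29/4; d'=(54−3·-11/6)/(29/4)=238/29
row 3: denom=4−1·4/29=112/29; d'=(-90−1·238/29)/(112/29)=-178/7
row 4: denom=6−1·29/112=643/112; d'=(45−1·-178/7)/(643/112)=7888/643
back: M4=7888/643
back: M3=-178/7−29/112·7888/643=-18393/643
back: M2=238/29−4/29·-18393/643=7814/643
back: M1=-11/6−1/4·7814/643=-9397/1929
M: M0=0, M1=-9397/1929, M2=7814/643, M3=-18393/643, M4=7888/643, M5=0
seg 0: a=-2, c=M0/2=0, d=(M1−M0)/(6·3)=-9397/34722, b=Δ0−h0·(2M0+M1)/6=15827/3858
seg 1: a=3, c=M1/2=-9397/3858, d=(M2−M1)/(6·3)=32839/34722, b=Δ1−h1·(2M1+M2)/6=-6182/1929
seg 2: a=-3, c=M2/2=3907/643, d=(M3−M2)/(6·1)=-26207/3858, b=Δ2−h2·(2M2+M3)/6=29771/3858
seg 3: a=4, c=M3/2=-18393/1286, d=(M4−M3)/(6·1)=26281/3858, b=Δ3−h3·(2M3+M4)/6=-983/1929
seg 4: a=-4, c=M4/2=3944/643, d=(M5−M4)/(6·2)=-1972/1929, b=Δ4−h4·(2M4+M5)/6=-33481/3858
t_q=9/2 → seg 1, τ=3/2; S=3+-6182/1929·τ+-9397/3858·τ²+32839/34722·τ³=-42135/10288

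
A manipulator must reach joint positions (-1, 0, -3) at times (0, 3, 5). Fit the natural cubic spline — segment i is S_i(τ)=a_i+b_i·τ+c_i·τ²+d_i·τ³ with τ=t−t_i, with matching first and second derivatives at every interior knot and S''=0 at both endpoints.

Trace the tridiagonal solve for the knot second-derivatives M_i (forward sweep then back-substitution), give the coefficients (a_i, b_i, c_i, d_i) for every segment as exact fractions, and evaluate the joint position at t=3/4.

Δ: Δ0=1/3, Δ1=-3/2
row 1: diag=10, rhs=-11; c'=1/5, d'=-11/10
back: M1=-11/10
M: M0=0, M1=-11/10, M2=0
seg 0: a=-1, c=M0/2=0, d=(M1−M0)/(6·3)=-11/180, b=Δ0−h0·(2M0+M1)/6=53/60
seg 1: a=0, c=M1/2=-11/20, d=(M2−M1)/(6·2)=11/120, b=Δ1−h1·(2M1+M2)/6=-23/30
t_q=3/4 → seg 0, τ=3/4; S=-1+53/60·τ+0·τ²+-11/180·τ³=-93/256

  seg 0: a=-1 b=53/60 c=0 d=-11/180
  seg 1: a=0 b=-23/30 c=-11/20 d=11/120
S(3/4) = -93/256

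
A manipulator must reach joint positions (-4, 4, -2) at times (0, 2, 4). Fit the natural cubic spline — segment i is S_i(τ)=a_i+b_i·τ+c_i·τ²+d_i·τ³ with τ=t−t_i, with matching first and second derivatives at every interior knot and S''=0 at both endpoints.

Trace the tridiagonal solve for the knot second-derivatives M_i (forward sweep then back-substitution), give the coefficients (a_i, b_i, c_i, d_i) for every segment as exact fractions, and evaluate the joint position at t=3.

  seg 0: a=-4 b=23/4 c=0 d=-7/16
  seg 1: a=4 b=1/2 c=-21/8 d=7/16
S(3) = 37/16

Δ: Δ0=4, Δ1=-3
row 1: diag=8, rhs=-42; c'=1/4, d'=-21/4
back: M1=-21/4
M: M0=0, M1=-21/4, M2=0
seg 0: a=-4, c=M0/2=0, d=(M1−M0)/(6·2)=-7/16, b=Δ0−h0·(2M0+M1)/6=23/4
seg 1: a=4, c=M1/2=-21/8, d=(M2−M1)/(6·2)=7/16, b=Δ1−h1·(2M1+M2)/6=1/2
t_q=3 → seg 1, τ=1; S=4+1/2·τ+-21/8·τ²+7/16·τ³=37/16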